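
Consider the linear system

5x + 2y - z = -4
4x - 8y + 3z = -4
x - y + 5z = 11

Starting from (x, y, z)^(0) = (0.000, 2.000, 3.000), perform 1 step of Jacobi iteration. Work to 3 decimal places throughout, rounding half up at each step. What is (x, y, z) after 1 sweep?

(-1.000, 1.625, 2.600)

Iteration 1:
  x = (-4 - (2)·2.000 - (-1)·3.000) / (5) = -1.000
  y = (-4 - (4)·0.000 - (3)·3.000) / (-8) = 1.625
  z = (11 - (1)·0.000 - (-1)·2.000) / (5) = 2.600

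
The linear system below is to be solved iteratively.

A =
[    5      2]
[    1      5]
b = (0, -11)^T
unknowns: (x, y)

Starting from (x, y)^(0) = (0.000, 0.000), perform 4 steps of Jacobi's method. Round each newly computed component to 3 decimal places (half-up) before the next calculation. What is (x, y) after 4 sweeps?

(0.950, -2.376)

Iteration 1:
  x = (0 - (2)·0.000) / (5) = 0.000
  y = (-11 - (1)·0.000) / (5) = -2.200
Iteration 2:
  x = (0 - (2)·-2.200) / (5) = 0.880
  y = (-11 - (1)·0.000) / (5) = -2.200
Iteration 3:
  x = (0 - (2)·-2.200) / (5) = 0.880
  y = (-11 - (1)·0.880) / (5) = -2.376
Iteration 4:
  x = (0 - (2)·-2.376) / (5) = 0.950
  y = (-11 - (1)·0.880) / (5) = -2.376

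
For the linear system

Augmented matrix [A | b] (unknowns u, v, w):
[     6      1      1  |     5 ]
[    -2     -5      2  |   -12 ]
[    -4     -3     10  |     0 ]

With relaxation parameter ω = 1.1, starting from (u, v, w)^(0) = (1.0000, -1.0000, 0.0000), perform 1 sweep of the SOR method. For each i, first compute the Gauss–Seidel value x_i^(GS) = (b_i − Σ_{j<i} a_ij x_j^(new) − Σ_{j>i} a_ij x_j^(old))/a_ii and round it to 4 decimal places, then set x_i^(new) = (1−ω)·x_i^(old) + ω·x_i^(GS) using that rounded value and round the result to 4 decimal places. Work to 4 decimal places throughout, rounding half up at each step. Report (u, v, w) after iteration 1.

Iteration 1:
  u: GS value = (5 - (1)·-1.0000 - (1)·0.0000) / (6) = 1.0000;  u ← (1−ω)·1.0000 + ω·1.0000 = 1.0000
  v: GS value = (-12 - (-2)·1.0000 - (2)·0.0000) / (-5) = 2.0000;  v ← (1−ω)·-1.0000 + ω·2.0000 = 2.3000
  w: GS value = (0 - (-4)·1.0000 - (-3)·2.3000) / (10) = 1.0900;  w ← (1−ω)·0.0000 + ω·1.0900 = 1.1990

(1.0000, 2.3000, 1.1990)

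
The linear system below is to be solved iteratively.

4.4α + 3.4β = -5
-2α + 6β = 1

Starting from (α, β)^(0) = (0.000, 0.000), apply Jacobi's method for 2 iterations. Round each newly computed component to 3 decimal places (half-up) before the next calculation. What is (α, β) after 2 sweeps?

(-1.265, -0.212)

Iteration 1:
  α = (-5 - (3.4)·0.000) / (4.4) = -1.136
  β = (1 - (-2)·0.000) / (6) = 0.167
Iteration 2:
  α = (-5 - (3.4)·0.167) / (4.4) = -1.265
  β = (1 - (-2)·-1.136) / (6) = -0.212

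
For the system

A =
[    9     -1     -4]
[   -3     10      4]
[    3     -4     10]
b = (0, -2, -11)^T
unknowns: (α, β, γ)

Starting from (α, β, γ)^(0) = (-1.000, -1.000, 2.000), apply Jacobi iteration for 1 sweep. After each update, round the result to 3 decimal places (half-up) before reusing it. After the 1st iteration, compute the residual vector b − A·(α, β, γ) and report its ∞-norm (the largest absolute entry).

Iteration 1:
  α = (0 - (-1)·-1.000 - (-4)·2.000) / (9) = 0.778
  β = (-2 - (-3)·-1.000 - (4)·2.000) / (10) = -1.300
  γ = (-11 - (3)·-1.000 - (-4)·-1.000) / (10) = -1.200
Residual b − A·x = (-13.102, 18.134, -6.534); ∞-norm = 18.134

18.134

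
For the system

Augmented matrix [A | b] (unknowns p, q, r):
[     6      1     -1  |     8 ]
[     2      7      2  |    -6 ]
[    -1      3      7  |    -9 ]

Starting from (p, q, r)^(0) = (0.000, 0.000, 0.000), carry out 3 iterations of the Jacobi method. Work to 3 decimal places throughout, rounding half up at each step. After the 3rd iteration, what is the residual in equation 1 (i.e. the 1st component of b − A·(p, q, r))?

0.136

Iteration 1:
  p = (8 - (1)·0.000 - (-1)·0.000) / (6) = 1.333
  q = (-6 - (2)·0.000 - (2)·0.000) / (7) = -0.857
  r = (-9 - (-1)·0.000 - (3)·0.000) / (7) = -1.286
Iteration 2:
  p = (8 - (1)·-0.857 - (-1)·-1.286) / (6) = 1.262
  q = (-6 - (2)·1.333 - (2)·-1.286) / (7) = -0.871
  r = (-9 - (-1)·1.333 - (3)·-0.857) / (7) = -0.728
Iteration 3:
  p = (8 - (1)·-0.871 - (-1)·-0.728) / (6) = 1.357
  q = (-6 - (2)·1.262 - (2)·-0.728) / (7) = -1.010
  r = (-9 - (-1)·1.262 - (3)·-0.871) / (7) = -0.732
Residual b − A·x = (0.136, -0.180, 0.511)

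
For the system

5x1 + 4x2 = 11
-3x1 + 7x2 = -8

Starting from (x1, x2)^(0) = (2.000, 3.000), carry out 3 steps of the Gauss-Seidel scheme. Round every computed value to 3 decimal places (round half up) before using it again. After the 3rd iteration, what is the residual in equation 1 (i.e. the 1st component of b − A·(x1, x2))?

1.989

Iteration 1:
  x1 = (11 - (4)·3.000) / (5) = -0.200
  x2 = (-8 - (-3)·-0.200) / (7) = -1.229
Iteration 2:
  x1 = (11 - (4)·-1.229) / (5) = 3.183
  x2 = (-8 - (-3)·3.183) / (7) = 0.221
Iteration 3:
  x1 = (11 - (4)·0.221) / (5) = 2.023
  x2 = (-8 - (-3)·2.023) / (7) = -0.276
Residual b − A·x = (1.989, 0.001)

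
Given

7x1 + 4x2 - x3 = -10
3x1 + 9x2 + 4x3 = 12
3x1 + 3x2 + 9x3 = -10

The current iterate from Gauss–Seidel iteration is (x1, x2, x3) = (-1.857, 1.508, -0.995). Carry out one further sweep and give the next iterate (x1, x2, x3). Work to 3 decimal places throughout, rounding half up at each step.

One sweep:
  x1 = (-10 - (4)·1.508 - (-1)·-0.995) / (7) = -2.432
  x2 = (12 - (3)·-2.432 - (4)·-0.995) / (9) = 2.586
  x3 = (-10 - (3)·-2.432 - (3)·2.586) / (9) = -1.162

(-2.432, 2.586, -1.162)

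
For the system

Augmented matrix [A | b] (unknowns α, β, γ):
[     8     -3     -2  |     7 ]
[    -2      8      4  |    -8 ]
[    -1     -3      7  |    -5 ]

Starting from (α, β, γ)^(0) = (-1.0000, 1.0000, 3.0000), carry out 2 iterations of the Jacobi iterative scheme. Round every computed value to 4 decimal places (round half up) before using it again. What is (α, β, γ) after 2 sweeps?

Iteration 1:
  α = (7 - (-3)·1.0000 - (-2)·3.0000) / (8) = 2.0000
  β = (-8 - (-2)·-1.0000 - (4)·3.0000) / (8) = -2.7500
  γ = (-5 - (-1)·-1.0000 - (-3)·1.0000) / (7) = -0.4286
Iteration 2:
  α = (7 - (-3)·-2.7500 - (-2)·-0.4286) / (8) = -0.2634
  β = (-8 - (-2)·2.0000 - (4)·-0.4286) / (8) = -0.2857
  γ = (-5 - (-1)·2.0000 - (-3)·-2.7500) / (7) = -1.6071

(-0.2634, -0.2857, -1.6071)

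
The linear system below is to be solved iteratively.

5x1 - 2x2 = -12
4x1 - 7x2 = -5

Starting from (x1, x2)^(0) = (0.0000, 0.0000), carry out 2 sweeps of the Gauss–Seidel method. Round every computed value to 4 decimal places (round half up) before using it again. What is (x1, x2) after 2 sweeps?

(-2.6628, -0.8073)

Iteration 1:
  x1 = (-12 - (-2)·0.0000) / (5) = -2.4000
  x2 = (-5 - (4)·-2.4000) / (-7) = -0.6571
Iteration 2:
  x1 = (-12 - (-2)·-0.6571) / (5) = -2.6628
  x2 = (-5 - (4)·-2.6628) / (-7) = -0.8073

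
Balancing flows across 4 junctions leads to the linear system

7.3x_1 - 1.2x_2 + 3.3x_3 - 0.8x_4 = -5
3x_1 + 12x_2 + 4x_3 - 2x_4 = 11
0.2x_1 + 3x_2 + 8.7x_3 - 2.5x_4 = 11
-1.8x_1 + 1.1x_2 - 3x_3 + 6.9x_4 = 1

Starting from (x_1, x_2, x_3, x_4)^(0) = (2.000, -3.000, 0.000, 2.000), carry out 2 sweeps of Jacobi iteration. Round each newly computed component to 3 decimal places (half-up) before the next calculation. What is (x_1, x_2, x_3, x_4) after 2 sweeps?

Iteration 1:
  x_1 = (-5 - (-1.2)·-3.000 - (3.3)·0.000 - (-0.8)·2.000) / (7.3) = -0.959
  x_2 = (11 - (3)·2.000 - (4)·0.000 - (-2)·2.000) / (12) = 0.750
  x_3 = (11 - (0.2)·2.000 - (3)·-3.000 - (-2.5)·2.000) / (8.7) = 2.828
  x_4 = (1 - (-1.8)·2.000 - (1.1)·-3.000 - (-3)·0.000) / (6.9) = 1.145
Iteration 2:
  x_1 = (-5 - (-1.2)·0.750 - (3.3)·2.828 - (-0.8)·1.145) / (7.3) = -1.715
  x_2 = (11 - (3)·-0.959 - (4)·2.828 - (-2)·1.145) / (12) = 0.405
  x_3 = (11 - (0.2)·-0.959 - (3)·0.750 - (-2.5)·1.145) / (8.7) = 1.357
  x_4 = (1 - (-1.8)·-0.959 - (1.1)·0.750 - (-3)·2.828) / (6.9) = 1.005

(-1.715, 0.405, 1.357, 1.005)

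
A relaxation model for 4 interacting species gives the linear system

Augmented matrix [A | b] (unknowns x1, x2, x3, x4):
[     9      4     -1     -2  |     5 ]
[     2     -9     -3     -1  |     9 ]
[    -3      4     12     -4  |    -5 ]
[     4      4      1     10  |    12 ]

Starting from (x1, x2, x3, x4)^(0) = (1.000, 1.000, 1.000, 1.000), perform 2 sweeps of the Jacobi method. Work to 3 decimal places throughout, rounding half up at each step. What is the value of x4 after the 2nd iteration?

Iteration 1:
  x1 = (5 - (4)·1.000 - (-1)·1.000 - (-2)·1.000) / (9) = 0.444
  x2 = (9 - (2)·1.000 - (-3)·1.000 - (-1)·1.000) / (-9) = -1.222
  x3 = (-5 - (-3)·1.000 - (4)·1.000 - (-4)·1.000) / (12) = -0.167
  x4 = (12 - (4)·1.000 - (4)·1.000 - (1)·1.000) / (10) = 0.300
Iteration 2:
  x1 = (5 - (4)·-1.222 - (-1)·-0.167 - (-2)·0.300) / (9) = 1.147
  x2 = (9 - (2)·0.444 - (-3)·-0.167 - (-1)·0.300) / (-9) = -0.879
  x3 = (-5 - (-3)·0.444 - (4)·-1.222 - (-4)·0.300) / (12) = 0.202
  x4 = (12 - (4)·0.444 - (4)·-1.222 - (1)·-0.167) / (10) = 1.528

1.528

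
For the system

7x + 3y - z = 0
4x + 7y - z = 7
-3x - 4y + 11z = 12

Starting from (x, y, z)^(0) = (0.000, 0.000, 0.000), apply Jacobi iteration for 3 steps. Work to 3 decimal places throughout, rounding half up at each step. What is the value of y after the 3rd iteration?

1.364

Iteration 1:
  x = (0 - (3)·0.000 - (-1)·0.000) / (7) = 0.000
  y = (7 - (4)·0.000 - (-1)·0.000) / (7) = 1.000
  z = (12 - (-3)·0.000 - (-4)·0.000) / (11) = 1.091
Iteration 2:
  x = (0 - (3)·1.000 - (-1)·1.091) / (7) = -0.273
  y = (7 - (4)·0.000 - (-1)·1.091) / (7) = 1.156
  z = (12 - (-3)·0.000 - (-4)·1.000) / (11) = 1.455
Iteration 3:
  x = (0 - (3)·1.156 - (-1)·1.455) / (7) = -0.288
  y = (7 - (4)·-0.273 - (-1)·1.455) / (7) = 1.364
  z = (12 - (-3)·-0.273 - (-4)·1.156) / (11) = 1.437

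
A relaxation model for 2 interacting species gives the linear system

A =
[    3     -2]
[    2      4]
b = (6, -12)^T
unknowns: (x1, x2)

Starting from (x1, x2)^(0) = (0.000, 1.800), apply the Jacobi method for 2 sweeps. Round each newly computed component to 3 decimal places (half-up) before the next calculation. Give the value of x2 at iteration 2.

Iteration 1:
  x1 = (6 - (-2)·1.800) / (3) = 3.200
  x2 = (-12 - (2)·0.000) / (4) = -3.000
Iteration 2:
  x1 = (6 - (-2)·-3.000) / (3) = 0.000
  x2 = (-12 - (2)·3.200) / (4) = -4.600

-4.600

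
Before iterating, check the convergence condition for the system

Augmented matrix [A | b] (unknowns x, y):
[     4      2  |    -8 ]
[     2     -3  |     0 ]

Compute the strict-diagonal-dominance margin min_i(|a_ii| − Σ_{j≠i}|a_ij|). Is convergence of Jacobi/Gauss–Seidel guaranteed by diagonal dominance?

row 1: |4| − (2) = 2
row 2: |-3| − (2) = 1
minimum over rows = 1 → strictly diagonally dominant (convergence guaranteed)

1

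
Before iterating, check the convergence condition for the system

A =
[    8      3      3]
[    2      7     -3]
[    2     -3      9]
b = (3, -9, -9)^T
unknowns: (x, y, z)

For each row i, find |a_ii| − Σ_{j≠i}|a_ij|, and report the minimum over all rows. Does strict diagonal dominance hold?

2

row 1: |8| − (3+3) = 2
row 2: |7| − (2+3) = 2
row 3: |9| − (2+3) = 4
minimum over rows = 2 → strictly diagonally dominant (convergence guaranteed)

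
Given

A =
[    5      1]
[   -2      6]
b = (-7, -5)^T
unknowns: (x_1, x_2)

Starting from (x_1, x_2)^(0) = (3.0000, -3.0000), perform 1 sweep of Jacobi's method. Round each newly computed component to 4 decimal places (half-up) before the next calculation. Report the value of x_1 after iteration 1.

Iteration 1:
  x_1 = (-7 - (1)·-3.0000) / (5) = -0.8000
  x_2 = (-5 - (-2)·3.0000) / (6) = 0.1667

-0.8000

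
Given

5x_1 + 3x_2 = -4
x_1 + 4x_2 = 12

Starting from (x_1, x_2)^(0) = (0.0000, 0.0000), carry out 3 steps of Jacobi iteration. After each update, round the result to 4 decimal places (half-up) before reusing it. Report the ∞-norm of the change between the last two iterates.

0.4500

Iteration 1:
  x_1 = (-4 - (3)·0.0000) / (5) = -0.8000
  x_2 = (12 - (1)·0.0000) / (4) = 3.0000
Iteration 2:
  x_1 = (-4 - (3)·3.0000) / (5) = -2.6000
  x_2 = (12 - (1)·-0.8000) / (4) = 3.2000
Iteration 3:
  x_1 = (-4 - (3)·3.2000) / (5) = -2.7200
  x_2 = (12 - (1)·-2.6000) / (4) = 3.6500
Change: (-0.1200, 0.4500) → max |·| = 0.4500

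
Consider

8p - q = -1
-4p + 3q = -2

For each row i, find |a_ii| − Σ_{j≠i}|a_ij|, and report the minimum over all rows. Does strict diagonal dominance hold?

row 1: |8| − (1) = 7
row 2: |3| − (4) = -1
minimum over rows = -1 → not strictly diagonally dominant

-1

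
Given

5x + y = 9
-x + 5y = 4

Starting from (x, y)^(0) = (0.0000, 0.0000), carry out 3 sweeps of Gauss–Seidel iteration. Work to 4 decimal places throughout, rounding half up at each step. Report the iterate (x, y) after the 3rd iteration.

Iteration 1:
  x = (9 - (1)·0.0000) / (5) = 1.8000
  y = (4 - (-1)·1.8000) / (5) = 1.1600
Iteration 2:
  x = (9 - (1)·1.1600) / (5) = 1.5680
  y = (4 - (-1)·1.5680) / (5) = 1.1136
Iteration 3:
  x = (9 - (1)·1.1136) / (5) = 1.5773
  y = (4 - (-1)·1.5773) / (5) = 1.1155

(1.5773, 1.1155)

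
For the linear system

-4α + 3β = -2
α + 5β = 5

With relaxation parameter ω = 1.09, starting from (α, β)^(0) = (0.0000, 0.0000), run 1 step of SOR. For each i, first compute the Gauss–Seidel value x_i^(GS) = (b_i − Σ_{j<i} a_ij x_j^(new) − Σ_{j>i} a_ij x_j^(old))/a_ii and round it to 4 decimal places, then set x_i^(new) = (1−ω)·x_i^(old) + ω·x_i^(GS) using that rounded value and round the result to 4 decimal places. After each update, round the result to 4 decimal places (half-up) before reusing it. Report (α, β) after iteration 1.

Iteration 1:
  α: GS value = (-2 - (3)·0.0000) / (-4) = 0.5000;  α ← (1−ω)·0.0000 + ω·0.5000 = 0.5450
  β: GS value = (5 - (1)·0.5450) / (5) = 0.8910;  β ← (1−ω)·0.0000 + ω·0.8910 = 0.9712

(0.5450, 0.9712)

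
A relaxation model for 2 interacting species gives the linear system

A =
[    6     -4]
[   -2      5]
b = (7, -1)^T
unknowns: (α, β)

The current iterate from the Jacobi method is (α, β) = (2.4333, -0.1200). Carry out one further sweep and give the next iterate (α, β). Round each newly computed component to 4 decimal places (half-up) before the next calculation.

(1.0867, 0.7733)

One sweep:
  α = (7 - (-4)·-0.1200) / (6) = 1.0867
  β = (-1 - (-2)·2.4333) / (5) = 0.7733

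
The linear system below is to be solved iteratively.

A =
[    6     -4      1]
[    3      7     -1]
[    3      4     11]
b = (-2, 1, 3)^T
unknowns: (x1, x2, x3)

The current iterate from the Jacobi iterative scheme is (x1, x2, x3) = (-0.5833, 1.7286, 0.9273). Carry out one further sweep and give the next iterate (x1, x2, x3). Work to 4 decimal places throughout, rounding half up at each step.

One sweep:
  x1 = (-2 - (-4)·1.7286 - (1)·0.9273) / (6) = 0.6645
  x2 = (1 - (3)·-0.5833 - (-1)·0.9273) / (7) = 0.5253
  x3 = (3 - (3)·-0.5833 - (4)·1.7286) / (11) = -0.1968

(0.6645, 0.5253, -0.1968)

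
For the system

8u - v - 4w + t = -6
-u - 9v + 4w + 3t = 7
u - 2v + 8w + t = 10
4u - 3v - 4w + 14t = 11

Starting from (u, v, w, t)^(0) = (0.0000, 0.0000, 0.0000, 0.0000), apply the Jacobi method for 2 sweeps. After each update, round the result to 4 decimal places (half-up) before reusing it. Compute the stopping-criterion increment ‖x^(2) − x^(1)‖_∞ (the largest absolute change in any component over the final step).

0.9008

Iteration 1:
  u = (-6 - (-1)·0.0000 - (-4)·0.0000 - (1)·0.0000) / (8) = -0.7500
  v = (7 - (-1)·0.0000 - (4)·0.0000 - (3)·0.0000) / (-9) = -0.7778
  w = (10 - (1)·0.0000 - (-2)·0.0000 - (1)·0.0000) / (8) = 1.2500
  t = (11 - (4)·0.0000 - (-3)·0.0000 - (-4)·0.0000) / (14) = 0.7857
Iteration 2:
  u = (-6 - (-1)·-0.7778 - (-4)·1.2500 - (1)·0.7857) / (8) = -0.3204
  v = (7 - (-1)·-0.7500 - (4)·1.2500 - (3)·0.7857) / (-9) = 0.1230
  w = (10 - (1)·-0.7500 - (-2)·-0.7778 - (1)·0.7857) / (8) = 1.0511
  t = (11 - (4)·-0.7500 - (-3)·-0.7778 - (-4)·1.2500) / (14) = 1.1905
Change: (0.4296, 0.9008, -0.1989, 0.4048) → max |·| = 0.9008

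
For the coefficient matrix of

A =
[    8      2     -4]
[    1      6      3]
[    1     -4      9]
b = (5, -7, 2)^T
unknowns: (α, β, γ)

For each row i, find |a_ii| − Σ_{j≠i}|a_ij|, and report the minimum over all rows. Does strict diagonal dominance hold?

row 1: |8| − (2+4) = 2
row 2: |6| − (1+3) = 2
row 3: |9| − (1+4) = 4
minimum over rows = 2 → strictly diagonally dominant (convergence guaranteed)

2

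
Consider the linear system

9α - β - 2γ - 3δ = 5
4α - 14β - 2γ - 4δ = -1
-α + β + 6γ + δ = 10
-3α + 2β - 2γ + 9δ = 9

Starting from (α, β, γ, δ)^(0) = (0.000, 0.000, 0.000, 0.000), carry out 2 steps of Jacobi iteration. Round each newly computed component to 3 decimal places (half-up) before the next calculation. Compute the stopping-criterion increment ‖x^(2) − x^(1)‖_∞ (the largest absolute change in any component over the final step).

0.711

Iteration 1:
  α = (5 - (-1)·0.000 - (-2)·0.000 - (-3)·0.000) / (9) = 0.556
  β = (-1 - (4)·0.000 - (-2)·0.000 - (-4)·0.000) / (-14) = 0.071
  γ = (10 - (-1)·0.000 - (1)·0.000 - (1)·0.000) / (6) = 1.667
  δ = (9 - (-3)·0.000 - (2)·0.000 - (-2)·0.000) / (9) = 1.000
Iteration 2:
  α = (5 - (-1)·0.071 - (-2)·1.667 - (-3)·1.000) / (9) = 1.267
  β = (-1 - (4)·0.556 - (-2)·1.667 - (-4)·1.000) / (-14) = -0.294
  γ = (10 - (-1)·0.556 - (1)·0.071 - (1)·1.000) / (6) = 1.581
  δ = (9 - (-3)·0.556 - (2)·0.071 - (-2)·1.667) / (9) = 1.540
Change: (0.711, -0.365, -0.086, 0.540) → max |·| = 0.711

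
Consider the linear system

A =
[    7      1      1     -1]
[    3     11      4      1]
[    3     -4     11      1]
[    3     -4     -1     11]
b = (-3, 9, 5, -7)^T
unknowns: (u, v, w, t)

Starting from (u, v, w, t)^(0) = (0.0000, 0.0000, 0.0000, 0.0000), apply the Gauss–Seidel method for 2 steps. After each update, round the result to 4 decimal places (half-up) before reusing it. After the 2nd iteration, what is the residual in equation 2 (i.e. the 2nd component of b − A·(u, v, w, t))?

Iteration 1:
  u = (-3 - (1)·0.0000 - (1)·0.0000 - (-1)·0.0000) / (7) = -0.4286
  v = (9 - (3)·-0.4286 - (4)·0.0000 - (1)·0.0000) / (11) = 0.9351
  w = (5 - (3)·-0.4286 - (-4)·0.9351 - (1)·0.0000) / (11) = 0.9115
  t = (-7 - (3)·-0.4286 - (-4)·0.9351 - (-1)·0.9115) / (11) = -0.0966
Iteration 2:
  u = (-3 - (1)·0.9351 - (1)·0.9115 - (-1)·-0.0966) / (7) = -0.7062
  v = (9 - (3)·-0.7062 - (4)·0.9115 - (1)·-0.0966) / (11) = 0.6881
  w = (5 - (3)·-0.7062 - (-4)·0.6881 - (1)·-0.0966) / (11) = 0.9061
  t = (-7 - (3)·-0.7062 - (-4)·0.6881 - (-1)·0.9061) / (11) = -0.1112
Residual b − A·x = (0.2380, 0.0363, 0.0151, 0.0003)

0.0363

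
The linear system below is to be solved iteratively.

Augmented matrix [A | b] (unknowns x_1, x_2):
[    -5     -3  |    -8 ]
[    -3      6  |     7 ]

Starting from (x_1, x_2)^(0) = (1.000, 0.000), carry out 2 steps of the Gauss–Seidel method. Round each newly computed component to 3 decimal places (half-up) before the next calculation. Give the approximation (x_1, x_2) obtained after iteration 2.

(0.420, 1.377)

Iteration 1:
  x_1 = (-8 - (-3)·0.000) / (-5) = 1.600
  x_2 = (7 - (-3)·1.600) / (6) = 1.967
Iteration 2:
  x_1 = (-8 - (-3)·1.967) / (-5) = 0.420
  x_2 = (7 - (-3)·0.420) / (6) = 1.377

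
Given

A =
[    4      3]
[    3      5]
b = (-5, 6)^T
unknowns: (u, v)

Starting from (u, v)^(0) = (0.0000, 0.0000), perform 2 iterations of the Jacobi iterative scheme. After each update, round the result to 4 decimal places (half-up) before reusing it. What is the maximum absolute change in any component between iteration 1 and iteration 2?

Iteration 1:
  u = (-5 - (3)·0.0000) / (4) = -1.2500
  v = (6 - (3)·0.0000) / (5) = 1.2000
Iteration 2:
  u = (-5 - (3)·1.2000) / (4) = -2.1500
  v = (6 - (3)·-1.2500) / (5) = 1.9500
Change: (-0.9000, 0.7500) → max |·| = 0.9000

0.9000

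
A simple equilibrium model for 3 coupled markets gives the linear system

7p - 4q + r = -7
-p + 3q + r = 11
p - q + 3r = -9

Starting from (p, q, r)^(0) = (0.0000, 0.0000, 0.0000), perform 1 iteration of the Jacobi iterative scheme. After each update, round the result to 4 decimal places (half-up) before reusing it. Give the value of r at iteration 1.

-3.0000

Iteration 1:
  p = (-7 - (-4)·0.0000 - (1)·0.0000) / (7) = -1.0000
  q = (11 - (-1)·0.0000 - (1)·0.0000) / (3) = 3.6667
  r = (-9 - (1)·0.0000 - (-1)·0.0000) / (3) = -3.0000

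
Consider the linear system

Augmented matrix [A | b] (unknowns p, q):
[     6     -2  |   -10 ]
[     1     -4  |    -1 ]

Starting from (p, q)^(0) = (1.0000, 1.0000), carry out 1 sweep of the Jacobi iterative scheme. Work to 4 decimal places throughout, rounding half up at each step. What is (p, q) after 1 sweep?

Iteration 1:
  p = (-10 - (-2)·1.0000) / (6) = -1.3333
  q = (-1 - (1)·1.0000) / (-4) = 0.5000

(-1.3333, 0.5000)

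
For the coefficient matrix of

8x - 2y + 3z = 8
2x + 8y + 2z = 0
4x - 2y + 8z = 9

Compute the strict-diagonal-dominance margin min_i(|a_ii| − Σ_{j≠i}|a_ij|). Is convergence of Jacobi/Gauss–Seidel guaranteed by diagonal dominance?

2

row 1: |8| − (2+3) = 3
row 2: |8| − (2+2) = 4
row 3: |8| − (4+2) = 2
minimum over rows = 2 → strictly diagonally dominant (convergence guaranteed)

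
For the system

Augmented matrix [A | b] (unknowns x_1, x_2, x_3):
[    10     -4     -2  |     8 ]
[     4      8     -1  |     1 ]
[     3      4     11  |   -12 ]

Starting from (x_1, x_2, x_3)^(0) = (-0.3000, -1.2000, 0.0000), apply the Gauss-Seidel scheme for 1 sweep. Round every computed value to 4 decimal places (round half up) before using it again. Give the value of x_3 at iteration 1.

-1.1655

Iteration 1:
  x_1 = (8 - (-4)·-1.2000 - (-2)·0.0000) / (10) = 0.3200
  x_2 = (1 - (4)·0.3200 - (-1)·0.0000) / (8) = -0.0350
  x_3 = (-12 - (3)·0.3200 - (4)·-0.0350) / (11) = -1.1655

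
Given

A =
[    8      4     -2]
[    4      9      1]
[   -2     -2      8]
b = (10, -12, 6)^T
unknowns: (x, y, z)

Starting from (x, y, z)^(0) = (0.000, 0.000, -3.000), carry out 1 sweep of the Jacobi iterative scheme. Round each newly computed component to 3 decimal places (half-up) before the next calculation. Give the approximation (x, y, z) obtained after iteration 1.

Iteration 1:
  x = (10 - (4)·0.000 - (-2)·-3.000) / (8) = 0.500
  y = (-12 - (4)·0.000 - (1)·-3.000) / (9) = -1.000
  z = (6 - (-2)·0.000 - (-2)·0.000) / (8) = 0.750

(0.500, -1.000, 0.750)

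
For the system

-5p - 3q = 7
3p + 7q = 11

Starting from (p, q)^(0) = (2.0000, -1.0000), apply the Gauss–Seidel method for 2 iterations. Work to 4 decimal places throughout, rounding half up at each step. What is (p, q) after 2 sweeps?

(-2.5486, 2.6637)

Iteration 1:
  p = (7 - (-3)·-1.0000) / (-5) = -0.8000
  q = (11 - (3)·-0.8000) / (7) = 1.9143
Iteration 2:
  p = (7 - (-3)·1.9143) / (-5) = -2.5486
  q = (11 - (3)·-2.5486) / (7) = 2.6637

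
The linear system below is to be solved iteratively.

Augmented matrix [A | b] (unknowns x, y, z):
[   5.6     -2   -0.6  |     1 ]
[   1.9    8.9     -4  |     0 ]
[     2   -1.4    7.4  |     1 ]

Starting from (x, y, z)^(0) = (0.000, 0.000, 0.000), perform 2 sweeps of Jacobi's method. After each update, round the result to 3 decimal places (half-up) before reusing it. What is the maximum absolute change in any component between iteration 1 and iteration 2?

Iteration 1:
  x = (1 - (-2)·0.000 - (-0.6)·0.000) / (5.6) = 0.179
  y = (0 - (1.9)·0.000 - (-4)·0.000) / (8.9) = 0.000
  z = (1 - (2)·0.000 - (-1.4)·0.000) / (7.4) = 0.135
Iteration 2:
  x = (1 - (-2)·0.000 - (-0.6)·0.135) / (5.6) = 0.193
  y = (0 - (1.9)·0.179 - (-4)·0.135) / (8.9) = 0.022
  z = (1 - (2)·0.179 - (-1.4)·0.000) / (7.4) = 0.087
Change: (0.014, 0.022, -0.048) → max |·| = 0.048

0.048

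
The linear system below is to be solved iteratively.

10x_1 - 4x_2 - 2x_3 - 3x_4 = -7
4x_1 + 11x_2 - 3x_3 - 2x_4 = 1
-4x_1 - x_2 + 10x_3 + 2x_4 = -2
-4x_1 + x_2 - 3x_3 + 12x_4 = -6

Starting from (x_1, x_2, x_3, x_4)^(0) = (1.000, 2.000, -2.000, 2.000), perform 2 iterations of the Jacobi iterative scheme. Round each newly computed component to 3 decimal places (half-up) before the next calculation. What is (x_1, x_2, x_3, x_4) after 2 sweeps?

(-1.132, -0.170, 0.041, -0.362)

Iteration 1:
  x_1 = (-7 - (-4)·2.000 - (-2)·-2.000 - (-3)·2.000) / (10) = 0.300
  x_2 = (1 - (4)·1.000 - (-3)·-2.000 - (-2)·2.000) / (11) = -0.455
  x_3 = (-2 - (-4)·1.000 - (-1)·2.000 - (2)·2.000) / (10) = 0.000
  x_4 = (-6 - (-4)·1.000 - (1)·2.000 - (-3)·-2.000) / (12) = -0.833
Iteration 2:
  x_1 = (-7 - (-4)·-0.455 - (-2)·0.000 - (-3)·-0.833) / (10) = -1.132
  x_2 = (1 - (4)·0.300 - (-3)·0.000 - (-2)·-0.833) / (11) = -0.170
  x_3 = (-2 - (-4)·0.300 - (-1)·-0.455 - (2)·-0.833) / (10) = 0.041
  x_4 = (-6 - (-4)·0.300 - (1)·-0.455 - (-3)·0.000) / (12) = -0.362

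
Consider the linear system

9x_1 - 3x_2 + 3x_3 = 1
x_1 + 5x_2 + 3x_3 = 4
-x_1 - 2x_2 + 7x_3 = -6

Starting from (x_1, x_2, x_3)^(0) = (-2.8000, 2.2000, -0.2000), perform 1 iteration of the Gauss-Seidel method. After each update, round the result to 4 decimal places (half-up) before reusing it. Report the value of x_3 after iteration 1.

Iteration 1:
  x_1 = (1 - (-3)·2.2000 - (3)·-0.2000) / (9) = 0.9111
  x_2 = (4 - (1)·0.9111 - (3)·-0.2000) / (5) = 0.7378
  x_3 = (-6 - (-1)·0.9111 - (-2)·0.7378) / (7) = -0.5162

-0.5162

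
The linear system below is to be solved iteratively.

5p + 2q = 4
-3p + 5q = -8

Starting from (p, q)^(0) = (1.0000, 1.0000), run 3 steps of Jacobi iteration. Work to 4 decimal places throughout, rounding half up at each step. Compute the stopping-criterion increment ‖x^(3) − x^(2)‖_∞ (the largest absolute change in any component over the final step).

Iteration 1:
  p = (4 - (2)·1.0000) / (5) = 0.4000
  q = (-8 - (-3)·1.0000) / (5) = -1.0000
Iteration 2:
  p = (4 - (2)·-1.0000) / (5) = 1.2000
  q = (-8 - (-3)·0.4000) / (5) = -1.3600
Iteration 3:
  p = (4 - (2)·-1.3600) / (5) = 1.3440
  q = (-8 - (-3)·1.2000) / (5) = -0.8800
Change: (0.1440, 0.4800) → max |·| = 0.4800

0.4800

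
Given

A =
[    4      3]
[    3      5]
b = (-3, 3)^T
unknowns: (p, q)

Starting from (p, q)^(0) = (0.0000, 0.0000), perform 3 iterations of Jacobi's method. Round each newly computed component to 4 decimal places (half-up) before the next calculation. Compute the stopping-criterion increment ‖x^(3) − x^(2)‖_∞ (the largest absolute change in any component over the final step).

Iteration 1:
  p = (-3 - (3)·0.0000) / (4) = -0.7500
  q = (3 - (3)·0.0000) / (5) = 0.6000
Iteration 2:
  p = (-3 - (3)·0.6000) / (4) = -1.2000
  q = (3 - (3)·-0.7500) / (5) = 1.0500
Iteration 3:
  p = (-3 - (3)·1.0500) / (4) = -1.5375
  q = (3 - (3)·-1.2000) / (5) = 1.3200
Change: (-0.3375, 0.2700) → max |·| = 0.3375

0.3375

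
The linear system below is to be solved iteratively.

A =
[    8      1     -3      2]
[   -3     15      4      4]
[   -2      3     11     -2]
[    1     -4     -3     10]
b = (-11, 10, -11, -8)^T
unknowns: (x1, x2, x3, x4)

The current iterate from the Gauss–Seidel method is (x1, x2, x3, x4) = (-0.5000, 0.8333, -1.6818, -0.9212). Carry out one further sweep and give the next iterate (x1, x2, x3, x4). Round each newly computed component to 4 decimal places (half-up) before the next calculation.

(-1.8795, 0.9849, -1.7778, -0.7514)

One sweep:
  x1 = (-11 - (1)·0.8333 - (-3)·-1.6818 - (2)·-0.9212) / (8) = -1.8795
  x2 = (10 - (-3)·-1.8795 - (4)·-1.6818 - (4)·-0.9212) / (15) = 0.9849
  x3 = (-11 - (-2)·-1.8795 - (3)·0.9849 - (-2)·-0.9212) / (11) = -1.7778
  x4 = (-8 - (1)·-1.8795 - (-4)·0.9849 - (-3)·-1.7778) / (10) = -0.7514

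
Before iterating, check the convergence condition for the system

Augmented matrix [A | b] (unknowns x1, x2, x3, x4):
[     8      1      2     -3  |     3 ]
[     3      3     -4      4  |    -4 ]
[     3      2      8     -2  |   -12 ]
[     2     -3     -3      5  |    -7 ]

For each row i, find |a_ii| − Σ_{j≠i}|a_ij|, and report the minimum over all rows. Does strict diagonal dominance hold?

-8

row 1: |8| − (1+2+3) = 2
row 2: |3| − (3+4+4) = -8
row 3: |8| − (3+2+2) = 1
row 4: |5| − (2+3+3) = -3
minimum over rows = -8 → not strictly diagonally dominant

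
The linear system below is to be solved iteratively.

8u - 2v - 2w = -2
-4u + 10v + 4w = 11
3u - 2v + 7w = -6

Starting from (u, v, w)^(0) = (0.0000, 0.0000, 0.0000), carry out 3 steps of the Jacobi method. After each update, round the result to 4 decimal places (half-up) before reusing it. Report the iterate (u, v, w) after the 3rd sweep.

(-0.0232, 1.1986, -0.3924)

Iteration 1:
  u = (-2 - (-2)·0.0000 - (-2)·0.0000) / (8) = -0.2500
  v = (11 - (-4)·0.0000 - (4)·0.0000) / (10) = 1.1000
  w = (-6 - (3)·0.0000 - (-2)·0.0000) / (7) = -0.8571
Iteration 2:
  u = (-2 - (-2)·1.1000 - (-2)·-0.8571) / (8) = -0.1893
  v = (11 - (-4)·-0.2500 - (4)·-0.8571) / (10) = 1.3428
  w = (-6 - (3)·-0.2500 - (-2)·1.1000) / (7) = -0.4357
Iteration 3:
  u = (-2 - (-2)·1.3428 - (-2)·-0.4357) / (8) = -0.0232
  v = (11 - (-4)·-0.1893 - (4)·-0.4357) / (10) = 1.1986
  w = (-6 - (3)·-0.1893 - (-2)·1.3428) / (7) = -0.3924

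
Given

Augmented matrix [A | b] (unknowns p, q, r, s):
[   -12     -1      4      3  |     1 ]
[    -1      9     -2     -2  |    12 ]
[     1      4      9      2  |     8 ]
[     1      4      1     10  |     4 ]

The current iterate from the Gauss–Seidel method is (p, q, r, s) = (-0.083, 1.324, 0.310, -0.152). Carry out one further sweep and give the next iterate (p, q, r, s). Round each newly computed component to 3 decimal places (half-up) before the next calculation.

(-0.128, 1.354, 0.335, -0.162)

One sweep:
  p = (1 - (-1)·1.324 - (4)·0.310 - (3)·-0.152) / (-12) = -0.128
  q = (12 - (-1)·-0.128 - (-2)·0.310 - (-2)·-0.152) / (9) = 1.354
  r = (8 - (1)·-0.128 - (4)·1.354 - (2)·-0.152) / (9) = 0.335
  s = (4 - (1)·-0.128 - (4)·1.354 - (1)·0.335) / (10) = -0.162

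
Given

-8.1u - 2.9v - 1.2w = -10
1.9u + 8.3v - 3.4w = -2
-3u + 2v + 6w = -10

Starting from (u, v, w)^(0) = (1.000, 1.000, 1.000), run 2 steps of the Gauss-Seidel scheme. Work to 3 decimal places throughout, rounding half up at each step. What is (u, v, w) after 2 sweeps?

(1.427, -1.101, -0.586)

Iteration 1:
  u = (-10 - (-2.9)·1.000 - (-1.2)·1.000) / (-8.1) = 0.728
  v = (-2 - (1.9)·0.728 - (-3.4)·1.000) / (8.3) = 0.002
  w = (-10 - (-3)·0.728 - (2)·0.002) / (6) = -1.303
Iteration 2:
  u = (-10 - (-2.9)·0.002 - (-1.2)·-1.303) / (-8.1) = 1.427
  v = (-2 - (1.9)·1.427 - (-3.4)·-1.303) / (8.3) = -1.101
  w = (-10 - (-3)·1.427 - (2)·-1.101) / (6) = -0.586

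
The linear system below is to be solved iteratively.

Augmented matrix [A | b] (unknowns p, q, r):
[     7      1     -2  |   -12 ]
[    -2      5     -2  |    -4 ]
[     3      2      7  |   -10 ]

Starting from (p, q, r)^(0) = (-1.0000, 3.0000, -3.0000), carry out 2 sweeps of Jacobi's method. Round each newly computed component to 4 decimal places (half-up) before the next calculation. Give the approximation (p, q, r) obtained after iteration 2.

Iteration 1:
  p = (-12 - (1)·3.0000 - (-2)·-3.0000) / (7) = -3.0000
  q = (-4 - (-2)·-1.0000 - (-2)·-3.0000) / (5) = -2.4000
  r = (-10 - (3)·-1.0000 - (2)·3.0000) / (7) = -1.8571
Iteration 2:
  p = (-12 - (1)·-2.4000 - (-2)·-1.8571) / (7) = -1.9020
  q = (-4 - (-2)·-3.0000 - (-2)·-1.8571) / (5) = -2.7428
  r = (-10 - (3)·-3.0000 - (2)·-2.4000) / (7) = 0.5429

(-1.9020, -2.7428, 0.5429)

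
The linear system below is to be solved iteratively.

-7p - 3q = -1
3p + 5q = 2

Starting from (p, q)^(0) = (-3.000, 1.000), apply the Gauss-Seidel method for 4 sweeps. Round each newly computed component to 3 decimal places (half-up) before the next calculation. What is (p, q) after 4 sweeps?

(-0.043, 0.426)

Iteration 1:
  p = (-1 - (-3)·1.000) / (-7) = -0.286
  q = (2 - (3)·-0.286) / (5) = 0.572
Iteration 2:
  p = (-1 - (-3)·0.572) / (-7) = -0.102
  q = (2 - (3)·-0.102) / (5) = 0.461
Iteration 3:
  p = (-1 - (-3)·0.461) / (-7) = -0.055
  q = (2 - (3)·-0.055) / (5) = 0.433
Iteration 4:
  p = (-1 - (-3)·0.433) / (-7) = -0.043
  q = (2 - (3)·-0.043) / (5) = 0.426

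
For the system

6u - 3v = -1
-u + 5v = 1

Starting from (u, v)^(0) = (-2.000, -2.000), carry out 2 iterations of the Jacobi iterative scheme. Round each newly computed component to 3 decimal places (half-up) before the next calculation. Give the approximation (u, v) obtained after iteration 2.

(-0.267, -0.033)

Iteration 1:
  u = (-1 - (-3)·-2.000) / (6) = -1.167
  v = (1 - (-1)·-2.000) / (5) = -0.200
Iteration 2:
  u = (-1 - (-3)·-0.200) / (6) = -0.267
  v = (1 - (-1)·-1.167) / (5) = -0.033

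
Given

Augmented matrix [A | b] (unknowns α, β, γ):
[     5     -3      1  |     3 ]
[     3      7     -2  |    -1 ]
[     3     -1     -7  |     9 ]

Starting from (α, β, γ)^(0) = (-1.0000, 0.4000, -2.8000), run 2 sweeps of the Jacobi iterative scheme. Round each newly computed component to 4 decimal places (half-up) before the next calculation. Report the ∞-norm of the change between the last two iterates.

Iteration 1:
  α = (3 - (-3)·0.4000 - (1)·-2.8000) / (5) = 1.4000
  β = (-1 - (3)·-1.0000 - (-2)·-2.8000) / (7) = -0.5143
  γ = (9 - (3)·-1.0000 - (-1)·0.4000) / (-7) = -1.7714
Iteration 2:
  α = (3 - (-3)·-0.5143 - (1)·-1.7714) / (5) = 0.6457
  β = (-1 - (3)·1.4000 - (-2)·-1.7714) / (7) = -1.2490
  γ = (9 - (3)·1.4000 - (-1)·-0.5143) / (-7) = -0.6122
Change: (-0.7543, -0.7347, 1.1592) → max |·| = 1.1592

1.1592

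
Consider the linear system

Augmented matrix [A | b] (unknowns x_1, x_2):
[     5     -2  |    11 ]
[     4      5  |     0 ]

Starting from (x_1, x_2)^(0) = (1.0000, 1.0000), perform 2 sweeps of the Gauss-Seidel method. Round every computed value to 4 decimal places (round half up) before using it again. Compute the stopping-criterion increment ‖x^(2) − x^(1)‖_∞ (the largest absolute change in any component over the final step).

1.2320

Iteration 1:
  x_1 = (11 - (-2)·1.0000) / (5) = 2.6000
  x_2 = (0 - (4)·2.6000) / (5) = -2.0800
Iteration 2:
  x_1 = (11 - (-2)·-2.0800) / (5) = 1.3680
  x_2 = (0 - (4)·1.3680) / (5) = -1.0944
Change: (-1.2320, 0.9856) → max |·| = 1.2320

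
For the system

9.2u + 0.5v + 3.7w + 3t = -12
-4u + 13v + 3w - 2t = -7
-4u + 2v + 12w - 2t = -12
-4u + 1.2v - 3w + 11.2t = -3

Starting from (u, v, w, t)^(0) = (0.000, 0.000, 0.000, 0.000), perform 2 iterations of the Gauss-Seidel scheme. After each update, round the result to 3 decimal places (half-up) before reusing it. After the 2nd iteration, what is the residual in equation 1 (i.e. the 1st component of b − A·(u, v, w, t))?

-1.302

Iteration 1:
  u = (-12 - (0.5)·0.000 - (3.7)·0.000 - (3)·0.000) / (9.2) = -1.304
  v = (-7 - (-4)·-1.304 - (3)·0.000 - (-2)·0.000) / (13) = -0.940
  w = (-12 - (-4)·-1.304 - (2)·-0.940 - (-2)·0.000) / (12) = -1.278
  t = (-3 - (-4)·-1.304 - (1.2)·-0.940 - (-3)·-1.278) / (11.2) = -0.975
Iteration 2:
  u = (-12 - (0.5)·-0.940 - (3.7)·-1.278 - (3)·-0.975) / (9.2) = -0.421
  v = (-7 - (-4)·-0.421 - (3)·-1.278 - (-2)·-0.975) / (13) = -0.523
  w = (-12 - (-4)·-0.421 - (2)·-0.523 - (-2)·-0.975) / (12) = -1.216
  t = (-3 - (-4)·-0.421 - (1.2)·-0.523 - (-3)·-1.216) / (11.2) = -0.688
Residual b − A·x = (-1.302, 0.387, 0.578, 0.001)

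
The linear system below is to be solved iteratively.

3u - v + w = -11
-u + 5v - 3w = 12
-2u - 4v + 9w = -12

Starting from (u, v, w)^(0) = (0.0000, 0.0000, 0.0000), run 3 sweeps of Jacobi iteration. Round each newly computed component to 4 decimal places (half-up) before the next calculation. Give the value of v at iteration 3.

1.2667

Iteration 1:
  u = (-11 - (-1)·0.0000 - (1)·0.0000) / (3) = -3.6667
  v = (12 - (-1)·0.0000 - (-3)·0.0000) / (5) = 2.4000
  w = (-12 - (-2)·0.0000 - (-4)·0.0000) / (9) = -1.3333
Iteration 2:
  u = (-11 - (-1)·2.4000 - (1)·-1.3333) / (3) = -2.4222
  v = (12 - (-1)·-3.6667 - (-3)·-1.3333) / (5) = 0.8667
  w = (-12 - (-2)·-3.6667 - (-4)·2.4000) / (9) = -1.0815
Iteration 3:
  u = (-11 - (-1)·0.8667 - (1)·-1.0815) / (3) = -3.0173
  v = (12 - (-1)·-2.4222 - (-3)·-1.0815) / (5) = 1.2667
  w = (-12 - (-2)·-2.4222 - (-4)·0.8667) / (9) = -1.4864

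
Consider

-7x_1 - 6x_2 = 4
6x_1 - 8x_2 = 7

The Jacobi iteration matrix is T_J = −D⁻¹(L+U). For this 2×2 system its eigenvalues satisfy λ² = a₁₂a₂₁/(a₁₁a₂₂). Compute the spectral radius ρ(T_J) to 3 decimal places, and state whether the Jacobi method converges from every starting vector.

a₁₂a₂₁/(a₁₁a₂₂) = (-6)·(6) / ((-7)·(-8)) = -0.642857
ρ = √|-0.642857| = √0.642857 = 0.802
ρ < 1, so Jacobi converges

0.802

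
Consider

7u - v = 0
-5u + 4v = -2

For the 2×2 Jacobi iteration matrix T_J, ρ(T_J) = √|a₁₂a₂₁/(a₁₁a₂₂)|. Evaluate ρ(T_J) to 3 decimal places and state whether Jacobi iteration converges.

0.423

a₁₂a₂₁/(a₁₁a₂₂) = (-1)·(-5) / ((7)·(4)) = 0.178571
ρ = √|0.178571| = √0.178571 = 0.423
ρ < 1, so Jacobi converges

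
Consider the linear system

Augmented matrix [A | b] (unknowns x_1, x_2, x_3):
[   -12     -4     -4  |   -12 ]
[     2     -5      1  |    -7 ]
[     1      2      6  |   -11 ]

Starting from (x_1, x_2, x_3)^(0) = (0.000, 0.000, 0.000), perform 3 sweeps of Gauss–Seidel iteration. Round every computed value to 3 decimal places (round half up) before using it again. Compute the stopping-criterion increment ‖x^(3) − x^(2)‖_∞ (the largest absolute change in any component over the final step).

0.106

Iteration 1:
  x_1 = (-12 - (-4)·0.000 - (-4)·0.000) / (-12) = 1.000
  x_2 = (-7 - (2)·1.000 - (1)·0.000) / (-5) = 1.800
  x_3 = (-11 - (1)·1.000 - (2)·1.800) / (6) = -2.600
Iteration 2:
  x_1 = (-12 - (-4)·1.800 - (-4)·-2.600) / (-12) = 1.267
  x_2 = (-7 - (2)·1.267 - (1)·-2.600) / (-5) = 1.387
  x_3 = (-11 - (1)·1.267 - (2)·1.387) / (6) = -2.507
Iteration 3:
  x_1 = (-12 - (-4)·1.387 - (-4)·-2.507) / (-12) = 1.373
  x_2 = (-7 - (2)·1.373 - (1)·-2.507) / (-5) = 1.448
  x_3 = (-11 - (1)·1.373 - (2)·1.448) / (6) = -2.545
Change: (0.106, 0.061, -0.038) → max |·| = 0.106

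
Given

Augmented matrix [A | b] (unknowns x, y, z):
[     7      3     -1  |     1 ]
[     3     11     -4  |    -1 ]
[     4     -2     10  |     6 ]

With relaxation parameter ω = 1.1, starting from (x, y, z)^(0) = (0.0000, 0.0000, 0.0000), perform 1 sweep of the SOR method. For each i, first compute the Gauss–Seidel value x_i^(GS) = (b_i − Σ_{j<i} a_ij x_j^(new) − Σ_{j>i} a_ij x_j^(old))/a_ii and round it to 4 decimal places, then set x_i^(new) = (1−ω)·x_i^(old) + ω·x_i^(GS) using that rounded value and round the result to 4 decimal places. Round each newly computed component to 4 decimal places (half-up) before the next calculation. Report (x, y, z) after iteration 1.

(0.1572, -0.1472, 0.5585)

Iteration 1:
  x: GS value = (1 - (3)·0.0000 - (-1)·0.0000) / (7) = 0.1429;  x ← (1−ω)·0.0000 + ω·0.1429 = 0.1572
  y: GS value = (-1 - (3)·0.1572 - (-4)·0.0000) / (11) = -0.1338;  y ← (1−ω)·0.0000 + ω·-0.1338 = -0.1472
  z: GS value = (6 - (4)·0.1572 - (-2)·-0.1472) / (10) = 0.5077;  z ← (1−ω)·0.0000 + ω·0.5077 = 0.5585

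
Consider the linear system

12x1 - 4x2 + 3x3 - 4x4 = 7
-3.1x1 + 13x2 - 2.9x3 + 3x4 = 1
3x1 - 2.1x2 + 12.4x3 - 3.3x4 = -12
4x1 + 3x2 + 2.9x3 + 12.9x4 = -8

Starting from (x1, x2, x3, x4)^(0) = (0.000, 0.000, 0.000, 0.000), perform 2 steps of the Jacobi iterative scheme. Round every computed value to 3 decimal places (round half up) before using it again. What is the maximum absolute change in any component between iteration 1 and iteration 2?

Iteration 1:
  x1 = (7 - (-4)·0.000 - (3)·0.000 - (-4)·0.000) / (12) = 0.583
  x2 = (1 - (-3.1)·0.000 - (-2.9)·0.000 - (3)·0.000) / (13) = 0.077
  x3 = (-12 - (3)·0.000 - (-2.1)·0.000 - (-3.3)·0.000) / (12.4) = -0.968
  x4 = (-8 - (4)·0.000 - (3)·0.000 - (2.9)·0.000) / (12.9) = -0.620
Iteration 2:
  x1 = (7 - (-4)·0.077 - (3)·-0.968 - (-4)·-0.620) / (12) = 0.644
  x2 = (1 - (-3.1)·0.583 - (-2.9)·-0.968 - (3)·-0.620) / (13) = 0.143
  x3 = (-12 - (3)·0.583 - (-2.1)·0.077 - (-3.3)·-0.620) / (12.4) = -1.261
  x4 = (-8 - (4)·0.583 - (3)·0.077 - (2.9)·-0.968) / (12.9) = -0.601
Change: (0.061, 0.066, -0.293, 0.019) → max |·| = 0.293

0.293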